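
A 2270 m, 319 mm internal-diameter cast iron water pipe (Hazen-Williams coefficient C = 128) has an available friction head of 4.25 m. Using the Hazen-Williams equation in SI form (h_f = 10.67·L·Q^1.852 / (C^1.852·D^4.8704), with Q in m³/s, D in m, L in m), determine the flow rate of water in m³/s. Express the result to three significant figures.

Rearranging: Q = [h_f·C^1.852·D^4.8704 / (10.67·L)]^(1/1.852)
Q = [4.25·128^1.852·0.319^4.8704 / (10.67·2270)]^0.540 = 0.05947 m³/s

Q ≈ 0.0595 m³/s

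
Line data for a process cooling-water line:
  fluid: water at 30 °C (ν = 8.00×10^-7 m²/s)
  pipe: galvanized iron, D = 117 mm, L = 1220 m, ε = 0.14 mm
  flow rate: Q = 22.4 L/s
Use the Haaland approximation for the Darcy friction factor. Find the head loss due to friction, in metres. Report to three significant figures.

V = 4Q/(πD²) = 4·0.0224/(π·0.117²) = 2.083 m/s
Re = VD/ν = 2.083·0.117/8.00×10^-7 = 3.05×10^5 → turbulent
ε/D = 0.14/117 = 0.00120
Haaland: f = 0.02130
h_f = f(L/D)V²/(2g) = 0.02130·(1220/0.117)·2.083²/(2·9.81) = 49.15 m

h_f ≈ 49.1 m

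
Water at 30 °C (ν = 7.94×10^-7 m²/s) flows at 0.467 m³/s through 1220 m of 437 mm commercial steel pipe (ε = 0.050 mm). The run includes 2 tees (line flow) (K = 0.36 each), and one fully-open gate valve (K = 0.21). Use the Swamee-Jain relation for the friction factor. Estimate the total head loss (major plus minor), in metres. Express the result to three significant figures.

H_L ≈ 18.7 m

V = 4Q/(πD²) = 3.114 m/s; V²/2g = 0.4941 m
Re = 1.71×10^6, ε/D = 1.14×10^-4 → f = 0.01323 (Swamee-Jain)
Major: h_f = f(L/D)·V²/2g = 0.01323·2792·0.4941 = 18.25 m
Minor: ΣK = 0.930; h_m = ΣK·V²/2g = 0.4595 m
Total H_L = 18.25 + 0.4595 = 18.71 m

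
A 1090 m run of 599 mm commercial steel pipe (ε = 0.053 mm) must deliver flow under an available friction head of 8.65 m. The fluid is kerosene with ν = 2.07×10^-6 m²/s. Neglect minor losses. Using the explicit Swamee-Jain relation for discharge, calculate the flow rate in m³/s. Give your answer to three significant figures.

Q ≈ 0.737 m³/s

Swamee-Jain (Type II): Q = -0.965·√(gD⁵h_f/L)·ln[ε/(3.7D) + √(3.17ν²L/(gD³h_f))]
√(gD⁵h_f/L) = √(9.81·0.599⁵·8.65/1090) = 0.07748
ε/(3.7D) = 2.39×10^-5; √(3.17ν²L/(gD³h_f)) = 2.85×10^-5
Q = -0.965·0.07748·ln(5.241×10^-5) = 0.7370 m³/s
Check: V = 2.62 m/s, Re = 7.57×10^5, f = 0.01369, h_f = 8.68 m ≈ 8.65 m ✓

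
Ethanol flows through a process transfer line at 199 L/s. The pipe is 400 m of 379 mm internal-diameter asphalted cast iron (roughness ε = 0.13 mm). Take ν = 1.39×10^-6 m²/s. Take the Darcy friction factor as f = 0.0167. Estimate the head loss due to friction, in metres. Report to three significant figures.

V = 4Q/(πD²) = 4·0.199/(π·0.379²) = 1.764 m/s
h_f = f(L/D)V²/(2g) = 0.01670·(400/0.379)·1.764²/(2·9.81) = 2.795 m

h_f ≈ 2.80 m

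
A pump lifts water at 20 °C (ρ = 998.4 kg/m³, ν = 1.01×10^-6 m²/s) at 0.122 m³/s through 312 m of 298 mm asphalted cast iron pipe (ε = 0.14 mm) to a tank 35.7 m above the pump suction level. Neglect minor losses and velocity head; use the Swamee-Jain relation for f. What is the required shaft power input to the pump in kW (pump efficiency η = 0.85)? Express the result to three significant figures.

V = 4Q/(πD²) = 1.749 m/s; Re = 5.16×10^5; ε/D = 4.70×10^-4; f = 0.01756
h_f = f(L/D)V²/2g = 2.866 m
Total head H = z + h_f = 35.7 + 2.866 = 38.57 m
P_hyd = ρgQH = 998.4·9.81·0.122·38.57 = 46.08 kW
P_shaft = P_hyd/η = 46.08/0.85 = 54.22 kW

P_shaft ≈ 54.2 kW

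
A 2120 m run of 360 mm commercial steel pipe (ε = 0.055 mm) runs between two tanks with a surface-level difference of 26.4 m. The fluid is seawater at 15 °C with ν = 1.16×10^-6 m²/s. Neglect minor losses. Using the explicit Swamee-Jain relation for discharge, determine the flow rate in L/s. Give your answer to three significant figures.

Swamee-Jain (Type II): Q = -0.965·√(gD⁵h_f/L)·ln[ε/(3.7D) + √(3.17ν²L/(gD³h_f))]
√(gD⁵h_f/L) = √(9.81·0.360⁵·26.4/2120) = 0.02718
ε/(3.7D) = 4.13×10^-5; √(3.17ν²L/(gD³h_f)) = 2.74×10^-5
Q = -0.965·0.02718·ln(6.865×10^-5) = 0.2514 m³/s
Check: V = 2.47 m/s, Re = 7.67×10^5, f = 0.01450, h_f = 26.5 m ≈ 26.4 m ✓

Q ≈ 251 L/s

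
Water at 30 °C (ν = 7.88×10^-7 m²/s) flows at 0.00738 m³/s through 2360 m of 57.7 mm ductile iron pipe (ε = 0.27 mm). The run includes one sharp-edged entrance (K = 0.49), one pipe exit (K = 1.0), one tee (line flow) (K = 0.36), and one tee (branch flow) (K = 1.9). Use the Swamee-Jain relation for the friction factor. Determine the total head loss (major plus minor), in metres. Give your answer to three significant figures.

V = 4Q/(πD²) = 2.822 m/s; V²/2g = 0.4060 m
Re = 2.07×10^5, ε/D = 0.00468 → f = 0.03042 (Swamee-Jain)
Major: h_f = f(L/D)·V²/2g = 0.03042·40901·0.4060 = 505.2 m
Minor: ΣK = 3.75; h_m = ΣK·V²/2g = 1.523 m
Total H_L = 505.2 + 1.523 = 506.7 m

H_L ≈ 507 m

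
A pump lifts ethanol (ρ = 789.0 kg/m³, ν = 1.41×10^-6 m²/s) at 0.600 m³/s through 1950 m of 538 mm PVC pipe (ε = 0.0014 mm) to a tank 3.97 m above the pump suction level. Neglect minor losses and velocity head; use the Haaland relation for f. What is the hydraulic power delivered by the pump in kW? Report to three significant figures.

P_hyd ≈ 87.9 kW

V = 4Q/(πD²) = 2.639 m/s; Re = 1.01×10^6; ε/D = 2.60×10^-6; f = 0.01161
h_f = f(L/D)V²/2g = 14.95 m
Total head H = z + h_f = 3.97 + 14.95 = 18.92 m
P_hyd = ρgQH = 789.0·9.81·0.600·18.92 = 87.85 kW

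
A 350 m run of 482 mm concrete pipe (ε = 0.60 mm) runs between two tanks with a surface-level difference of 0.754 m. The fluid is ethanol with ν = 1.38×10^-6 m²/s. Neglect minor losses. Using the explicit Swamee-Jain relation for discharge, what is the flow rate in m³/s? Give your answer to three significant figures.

Q ≈ 0.178 m³/s

Swamee-Jain (Type II): Q = -0.965·√(gD⁵h_f/L)·ln[ε/(3.7D) + √(3.17ν²L/(gD³h_f))]
√(gD⁵h_f/L) = √(9.81·0.482⁵·0.754/350) = 0.02345
ε/(3.7D) = 3.36×10^-4; √(3.17ν²L/(gD³h_f)) = 5.05×10^-5
Q = -0.965·0.02345·ln(3.869×10^-4) = 0.1778 m³/s
Check: V = 0.974 m/s, Re = 3.40×10^5, f = 0.02161, h_f = 0.759 m ≈ 0.754 m ✓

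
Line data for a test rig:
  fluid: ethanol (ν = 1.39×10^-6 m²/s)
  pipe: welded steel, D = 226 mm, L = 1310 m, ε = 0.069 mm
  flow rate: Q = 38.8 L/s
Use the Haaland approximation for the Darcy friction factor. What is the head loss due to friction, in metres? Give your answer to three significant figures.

V = 4Q/(πD²) = 4·0.0388/(π·0.226²) = 0.9672 m/s
Re = VD/ν = 0.9672·0.226/1.39×10^-6 = 1.57×10^5 → turbulent
ε/D = 0.069/226 = 3.05×10^-4
Haaland: f = 0.01805
h_f = f(L/D)V²/(2g) = 0.01805·(1310/0.226)·0.9672²/(2·9.81) = 4.988 m

h_f ≈ 4.99 m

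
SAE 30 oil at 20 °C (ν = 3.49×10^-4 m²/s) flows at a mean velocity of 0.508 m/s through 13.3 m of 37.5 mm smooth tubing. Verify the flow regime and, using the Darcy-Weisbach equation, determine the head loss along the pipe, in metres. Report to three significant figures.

Re = VD/ν = 0.508·0.03750/3.49×10^-4 = 54.6 → laminar (Re < 2300)
f = 64/Re = 1.172
h_f = f(L/D)V²/(2g) = 1.172·(13.3/0.03750)·0.508²/(2·9.81) = 5.470 m

h_f ≈ 5.47 m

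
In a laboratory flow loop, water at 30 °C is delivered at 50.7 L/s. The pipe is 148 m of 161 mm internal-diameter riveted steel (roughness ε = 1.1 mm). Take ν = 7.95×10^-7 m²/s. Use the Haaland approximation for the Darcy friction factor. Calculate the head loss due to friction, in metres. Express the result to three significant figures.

V = 4Q/(πD²) = 4·0.0507/(π·0.161²) = 2.490 m/s
Re = VD/ν = 2.490·0.161/7.95×10^-7 = 5.04×10^5 → turbulent
ε/D = 1.1/161 = 0.00683
Haaland: f = 0.03366
h_f = f(L/D)V²/(2g) = 0.03366·(148/0.161)·2.490²/(2·9.81) = 9.782 m

h_f ≈ 9.78 m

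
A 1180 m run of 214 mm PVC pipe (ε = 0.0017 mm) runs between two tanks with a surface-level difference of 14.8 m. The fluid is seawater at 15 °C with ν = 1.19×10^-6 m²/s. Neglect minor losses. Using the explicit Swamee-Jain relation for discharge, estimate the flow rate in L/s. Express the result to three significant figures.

Swamee-Jain (Type II): Q = -0.965·√(gD⁵h_f/L)·ln[ε/(3.7D) + √(3.17ν²L/(gD³h_f))]
√(gD⁵h_f/L) = √(9.81·0.214⁵·14.8/1180) = 0.007431
ε/(3.7D) = 2.15×10^-6; √(3.17ν²L/(gD³h_f)) = 6.10×10^-5
Q = -0.965·0.007431·ln(6.316×10^-5) = 0.06934 m³/s
Check: V = 1.93 m/s, Re = 3.47×10^5, f = 0.01409, h_f = 14.7 m ≈ 14.8 m ✓

Q ≈ 69.3 L/s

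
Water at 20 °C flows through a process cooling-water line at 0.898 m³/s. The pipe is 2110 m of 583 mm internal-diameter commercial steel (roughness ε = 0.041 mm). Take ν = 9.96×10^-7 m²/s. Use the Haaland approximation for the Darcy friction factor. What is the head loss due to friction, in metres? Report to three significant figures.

V = 4Q/(πD²) = 4·0.898/(π·0.583²) = 3.364 m/s
Re = VD/ν = 3.364·0.583/9.96×10^-7 = 1.97×10^6 → turbulent
ε/D = 0.041/583 = 7.03×10^-5
Haaland: f = 0.01218
h_f = f(L/D)V²/(2g) = 0.01218·(2110/0.583)·3.364²/(2·9.81) = 25.43 m

h_f ≈ 25.4 m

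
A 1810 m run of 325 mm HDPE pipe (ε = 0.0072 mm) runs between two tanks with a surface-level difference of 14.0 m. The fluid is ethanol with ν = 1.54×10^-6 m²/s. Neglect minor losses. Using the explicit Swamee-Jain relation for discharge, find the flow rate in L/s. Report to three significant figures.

Q ≈ 156 L/s

Swamee-Jain (Type II): Q = -0.965·√(gD⁵h_f/L)·ln[ε/(3.7D) + √(3.17ν²L/(gD³h_f))]
√(gD⁵h_f/L) = √(9.81·0.325⁵·14.0/1810) = 0.01659
ε/(3.7D) = 5.99×10^-6; √(3.17ν²L/(gD³h_f)) = 5.37×10^-5
Q = -0.965·0.01659·ln(5.971×10^-5) = 0.1557 m³/s
Check: V = 1.88 m/s, Re = 3.96×10^5, f = 0.01396, h_f = 14.0 m ≈ 14.0 m ✓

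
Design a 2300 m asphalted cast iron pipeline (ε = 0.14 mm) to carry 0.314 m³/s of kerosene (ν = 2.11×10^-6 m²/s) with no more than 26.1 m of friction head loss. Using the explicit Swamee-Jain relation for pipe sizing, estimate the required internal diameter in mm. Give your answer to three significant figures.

Swamee-Jain (Type III): D = 0.66·[ε^1.25·(LQ²/(gh_f))^4.75 + ν·Q^9.4·(L/(gh_f))^5.2]^0.04
LQ²/(gh_f) = 0.8857; L/(gh_f) = 8.983
Term 1 = ε^1.25·(…)^4.75 = 8.56×10^-6; Term 2 = ν·Q^9.4·(…)^5.2 = 3.57×10^-6
D = 0.66·(8.56×10^-6 + 3.57×10^-6)^0.04 = 0.4197 m = 420 mm
Check: V = 2.27 m/s, Re = 4.52×10^5, f = 0.01675, h_f = 24.1 m ≈ 26.1 m ✓

D ≈ 420 mm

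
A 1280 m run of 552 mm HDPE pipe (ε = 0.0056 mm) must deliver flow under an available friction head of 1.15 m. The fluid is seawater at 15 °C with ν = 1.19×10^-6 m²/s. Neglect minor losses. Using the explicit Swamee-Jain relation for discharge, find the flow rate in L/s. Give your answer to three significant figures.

Swamee-Jain (Type II): Q = -0.965·√(gD⁵h_f/L)·ln[ε/(3.7D) + √(3.17ν²L/(gD³h_f))]
√(gD⁵h_f/L) = √(9.81·0.552⁵·1.15/1280) = 0.02125
ε/(3.7D) = 2.74×10^-6; √(3.17ν²L/(gD³h_f)) = 5.50×10^-5
Q = -0.965·0.02125·ln(5.777×10^-5) = 0.2002 m³/s
Check: V = 0.836 m/s, Re = 3.88×10^5, f = 0.01385, h_f = 1.14 m ≈ 1.15 m ✓

Q ≈ 200 L/s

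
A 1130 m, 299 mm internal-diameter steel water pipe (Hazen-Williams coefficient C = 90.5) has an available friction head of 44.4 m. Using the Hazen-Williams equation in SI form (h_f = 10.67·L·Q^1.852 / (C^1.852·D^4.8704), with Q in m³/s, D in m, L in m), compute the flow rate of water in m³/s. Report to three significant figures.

Q ≈ 0.183 m³/s

Rearranging: Q = [h_f·C^1.852·D^4.8704 / (10.67·L)]^(1/1.852)
Q = [44.4·90.5^1.852·0.299^4.8704 / (10.67·1130)]^0.540 = 0.1835 m³/s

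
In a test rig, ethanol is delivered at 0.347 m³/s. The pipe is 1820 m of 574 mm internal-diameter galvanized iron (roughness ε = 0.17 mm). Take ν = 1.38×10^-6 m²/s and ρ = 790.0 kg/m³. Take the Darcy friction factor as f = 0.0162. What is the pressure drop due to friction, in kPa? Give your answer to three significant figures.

V = 4Q/(πD²) = 4·0.347/(π·0.574²) = 1.341 m/s
h_f = f(L/D)V²/(2g) = 0.01620·(1820/0.574)·1.341²/(2·9.81) = 4.708 m
Δp = ρg·h_f = 790.0·9.81·4.708 = 36.48 kPa

Δp ≈ 36.5 kPa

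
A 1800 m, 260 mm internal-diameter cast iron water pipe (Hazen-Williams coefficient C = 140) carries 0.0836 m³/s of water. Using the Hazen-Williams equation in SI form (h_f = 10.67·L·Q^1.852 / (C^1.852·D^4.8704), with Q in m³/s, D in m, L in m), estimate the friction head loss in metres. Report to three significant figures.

h_f ≈ 14.5 m

h_f = 10.67·1800·0.0836^1.852 / (140^1.852·0.260^4.8704) = 14.52 m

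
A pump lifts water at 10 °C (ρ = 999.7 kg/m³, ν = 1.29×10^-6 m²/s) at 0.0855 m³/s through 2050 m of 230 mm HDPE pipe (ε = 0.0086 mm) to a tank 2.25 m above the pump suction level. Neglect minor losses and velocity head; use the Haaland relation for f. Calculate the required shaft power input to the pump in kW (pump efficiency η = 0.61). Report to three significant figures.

V = 4Q/(πD²) = 2.058 m/s; Re = 3.67×10^5; ε/D = 3.74×10^-5; f = 0.01419
h_f = f(L/D)V²/2g = 27.29 m
Total head H = z + h_f = 2.25 + 27.29 = 29.54 m
P_hyd = ρgQH = 999.7·9.81·0.0855·29.54 = 24.77 kW
P_shaft = P_hyd/η = 24.77/0.61 = 40.61 kW

P_shaft ≈ 40.6 kW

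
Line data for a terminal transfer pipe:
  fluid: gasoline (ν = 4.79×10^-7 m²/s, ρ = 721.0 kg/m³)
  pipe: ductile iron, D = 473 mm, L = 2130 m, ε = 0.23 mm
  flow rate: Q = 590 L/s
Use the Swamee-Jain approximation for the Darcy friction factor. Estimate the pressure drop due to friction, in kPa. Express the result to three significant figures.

V = 4Q/(πD²) = 4·0.590/(π·0.473²) = 3.358 m/s
Re = VD/ν = 3.358·0.473/4.79×10^-7 = 3.32×10^6 → turbulent
ε/D = 0.23/473 = 4.86×10^-4
Swamee-Jain: f = 0.01681
h_f = f(L/D)V²/(2g) = 0.01681·(2130/0.473)·3.358²/(2·9.81) = 43.50 m
Δp = ρg·h_f = 721.0·9.81·43.50 = 307.7 kPa

Δp ≈ 308 kPa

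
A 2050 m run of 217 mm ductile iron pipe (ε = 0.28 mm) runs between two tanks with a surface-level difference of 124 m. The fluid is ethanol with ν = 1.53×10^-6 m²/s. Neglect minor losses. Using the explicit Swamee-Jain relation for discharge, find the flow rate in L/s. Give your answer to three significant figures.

Swamee-Jain (Type II): Q = -0.965·√(gD⁵h_f/L)·ln[ε/(3.7D) + √(3.17ν²L/(gD³h_f))]
√(gD⁵h_f/L) = √(9.81·0.217⁵·124/2050) = 0.01690
ε/(3.7D) = 3.49×10^-4; √(3.17ν²L/(gD³h_f)) = 3.50×10^-5
Q = -0.965·0.01690·ln(3.837×10^-4) = 0.1283 m³/s
Check: V = 3.47 m/s, Re = 4.92×10^5, f = 0.02154, h_f = 125 m ≈ 124 m ✓

Q ≈ 128 L/s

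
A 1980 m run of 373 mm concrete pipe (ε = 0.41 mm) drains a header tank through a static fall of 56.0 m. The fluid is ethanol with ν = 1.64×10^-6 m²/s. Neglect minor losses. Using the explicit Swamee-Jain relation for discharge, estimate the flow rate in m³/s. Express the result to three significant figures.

Swamee-Jain (Type II): Q = -0.965·√(gD⁵h_f/L)·ln[ε/(3.7D) + √(3.17ν²L/(gD³h_f))]
√(gD⁵h_f/L) = √(9.81·0.373⁵·56.0/1980) = 0.04476
ε/(3.7D) = 2.97×10^-4; √(3.17ν²L/(gD³h_f)) = 2.43×10^-5
Q = -0.965·0.04476·ln(3.214×10^-4) = 0.3474 m³/s
Check: V = 3.18 m/s, Re = 7.23×10^5, f = 0.02059, h_f = 56.3 m ≈ 56.0 m ✓

Q ≈ 0.347 m³/s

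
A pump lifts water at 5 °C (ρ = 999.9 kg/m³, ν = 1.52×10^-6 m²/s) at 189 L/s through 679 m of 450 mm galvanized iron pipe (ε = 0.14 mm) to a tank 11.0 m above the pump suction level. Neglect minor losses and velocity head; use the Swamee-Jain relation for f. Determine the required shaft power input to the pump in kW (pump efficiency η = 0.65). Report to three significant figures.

P_shaft ≈ 36.6 kW

V = 4Q/(πD²) = 1.188 m/s; Re = 3.52×10^5; ε/D = 3.11×10^-4; f = 0.01690
h_f = f(L/D)V²/2g = 1.836 m
Total head H = z + h_f = 11.0 + 1.836 = 12.84 m
P_hyd = ρgQH = 999.9·9.81·0.189·12.84 = 23.80 kW
P_shaft = P_hyd/η = 23.80/0.65 = 36.61 kW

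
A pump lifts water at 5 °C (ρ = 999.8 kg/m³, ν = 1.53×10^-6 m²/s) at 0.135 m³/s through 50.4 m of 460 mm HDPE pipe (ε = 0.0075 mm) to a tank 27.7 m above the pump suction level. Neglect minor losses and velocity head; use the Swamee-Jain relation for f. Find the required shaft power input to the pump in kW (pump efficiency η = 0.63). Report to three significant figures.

V = 4Q/(πD²) = 0.8123 m/s; Re = 2.44×10^5; ε/D = 1.63×10^-5; f = 0.01511
h_f = f(L/D)V²/2g = 0.05569 m
Total head H = z + h_f = 27.7 + 0.05569 = 27.76 m
P_hyd = ρgQH = 999.8·9.81·0.135·27.76 = 36.75 kW
P_shaft = P_hyd/η = 36.75/0.63 = 58.33 kW

P_shaft ≈ 58.3 kW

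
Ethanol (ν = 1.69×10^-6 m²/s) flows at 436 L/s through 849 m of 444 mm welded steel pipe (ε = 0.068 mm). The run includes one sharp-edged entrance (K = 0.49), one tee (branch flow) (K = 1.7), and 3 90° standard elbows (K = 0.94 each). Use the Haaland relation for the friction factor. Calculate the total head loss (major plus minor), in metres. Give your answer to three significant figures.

H_L ≈ 13.1 m

V = 4Q/(πD²) = 2.816 m/s; V²/2g = 0.4042 m
Re = 7.40×10^5, ε/D = 1.53×10^-4 → f = 0.01434 (Haaland)
Major: h_f = f(L/D)·V²/2g = 0.01434·1912·0.4042 = 11.08 m
Minor: ΣK = 5.01; h_m = ΣK·V²/2g = 2.025 m
Total H_L = 11.08 + 2.025 = 13.11 m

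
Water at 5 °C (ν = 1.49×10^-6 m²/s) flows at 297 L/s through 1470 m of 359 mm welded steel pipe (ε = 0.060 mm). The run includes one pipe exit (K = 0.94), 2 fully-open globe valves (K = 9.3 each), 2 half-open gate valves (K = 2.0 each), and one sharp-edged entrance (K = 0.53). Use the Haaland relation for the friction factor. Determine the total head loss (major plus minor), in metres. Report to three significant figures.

V = 4Q/(πD²) = 2.934 m/s; V²/2g = 0.4388 m
Re = 7.07×10^5, ε/D = 1.67×10^-4 → f = 0.01455 (Haaland)
Major: h_f = f(L/D)·V²/2g = 0.01455·4095·0.4388 = 26.14 m
Minor: ΣK = 24.1; h_m = ΣK·V²/2g = 10.56 m
Total H_L = 26.14 + 10.56 = 36.70 m

H_L ≈ 36.7 m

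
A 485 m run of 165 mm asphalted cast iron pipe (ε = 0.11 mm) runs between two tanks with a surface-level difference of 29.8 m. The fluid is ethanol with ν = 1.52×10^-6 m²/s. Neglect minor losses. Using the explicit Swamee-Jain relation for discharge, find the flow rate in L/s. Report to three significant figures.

Swamee-Jain (Type II): Q = -0.965·√(gD⁵h_f/L)·ln[ε/(3.7D) + √(3.17ν²L/(gD³h_f))]
√(gD⁵h_f/L) = √(9.81·0.165⁵·29.8/485) = 0.008586
ε/(3.7D) = 1.80×10^-4; √(3.17ν²L/(gD³h_f)) = 5.20×10^-5
Q = -0.965·0.008586·ln(2.322×10^-4) = 0.06933 m³/s
Check: V = 3.24 m/s, Re = 3.52×10^5, f = 0.01905, h_f = 30.0 m ≈ 29.8 m ✓

Q ≈ 69.3 L/s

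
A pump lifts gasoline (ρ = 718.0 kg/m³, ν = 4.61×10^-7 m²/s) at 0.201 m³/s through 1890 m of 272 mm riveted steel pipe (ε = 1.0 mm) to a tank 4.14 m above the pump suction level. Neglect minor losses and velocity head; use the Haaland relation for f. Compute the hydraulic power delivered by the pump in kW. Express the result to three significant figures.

P_hyd ≈ 173 kW

V = 4Q/(πD²) = 3.459 m/s; Re = 2.04×10^6; ε/D = 0.00368; f = 0.02783
h_f = f(L/D)V²/2g = 118.0 m
Total head H = z + h_f = 4.14 + 118.0 = 122.1 m
P_hyd = ρgQH = 718.0·9.81·0.201·122.1 = 172.9 kW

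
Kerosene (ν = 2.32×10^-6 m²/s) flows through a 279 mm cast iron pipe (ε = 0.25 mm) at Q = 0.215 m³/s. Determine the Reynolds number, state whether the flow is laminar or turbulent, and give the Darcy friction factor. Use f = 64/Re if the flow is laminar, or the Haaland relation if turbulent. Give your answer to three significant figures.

Re ≈ 4.23×10^5; turbulent; f ≈ 0.0198

V = 4Q/(πD²) = 3.517 m/s
Re = VD/ν = 3.517·0.279/2.32×10^-6 = 4.23×10^5
Re > 4000 → turbulent; ε/D = 8.96×10^-4
Haaland: f = 0.01982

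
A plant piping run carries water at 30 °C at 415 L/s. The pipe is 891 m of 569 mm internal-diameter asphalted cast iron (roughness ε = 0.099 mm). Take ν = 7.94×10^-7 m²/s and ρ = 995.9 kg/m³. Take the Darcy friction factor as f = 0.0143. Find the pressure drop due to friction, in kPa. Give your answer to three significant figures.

Δp ≈ 29.7 kPa

V = 4Q/(πD²) = 4·0.415/(π·0.569²) = 1.632 m/s
h_f = f(L/D)V²/(2g) = 0.01430·(891/0.569)·1.632²/(2·9.81) = 3.040 m
Δp = ρg·h_f = 995.9·9.81·3.040 = 29.70 kPa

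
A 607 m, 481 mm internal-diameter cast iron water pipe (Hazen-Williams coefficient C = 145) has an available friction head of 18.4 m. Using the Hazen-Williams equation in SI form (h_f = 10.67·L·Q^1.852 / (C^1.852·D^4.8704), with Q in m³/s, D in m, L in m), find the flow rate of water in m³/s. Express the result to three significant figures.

Rearranging: Q = [h_f·C^1.852·D^4.8704 / (10.67·L)]^(1/1.852)
Q = [18.4·145^1.852·0.481^4.8704 / (10.67·607)]^0.540 = 0.8922 m³/s

Q ≈ 0.892 m³/s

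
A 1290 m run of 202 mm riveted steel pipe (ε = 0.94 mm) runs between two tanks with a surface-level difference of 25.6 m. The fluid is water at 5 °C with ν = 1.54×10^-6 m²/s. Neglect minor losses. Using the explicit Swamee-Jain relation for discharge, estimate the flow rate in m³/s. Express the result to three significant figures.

Q ≈ 0.0517 m³/s

Swamee-Jain (Type II): Q = -0.965·√(gD⁵h_f/L)·ln[ε/(3.7D) + √(3.17ν²L/(gD³h_f))]
√(gD⁵h_f/L) = √(9.81·0.202⁵·25.6/1290) = 0.008092
ε/(3.7D) = 0.00126; √(3.17ν²L/(gD³h_f)) = 6.84×10^-5
Q = -0.965·0.008092·ln(0.001326) = 0.05173 m³/s
Check: V = 1.61 m/s, Re = 2.12×10^5, f = 0.03036, h_f = 25.8 m ≈ 25.6 m ✓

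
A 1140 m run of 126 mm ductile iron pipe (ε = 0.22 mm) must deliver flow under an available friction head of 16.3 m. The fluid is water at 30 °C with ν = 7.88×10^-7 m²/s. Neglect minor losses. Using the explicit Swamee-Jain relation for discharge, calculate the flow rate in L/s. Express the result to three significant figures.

Swamee-Jain (Type II): Q = -0.965·√(gD⁵h_f/L)·ln[ε/(3.7D) + √(3.17ν²L/(gD³h_f))]
√(gD⁵h_f/L) = √(9.81·0.126⁵·16.3/1140) = 0.002111
ε/(3.7D) = 4.72×10^-4; √(3.17ν²L/(gD³h_f)) = 8.38×10^-5
Q = -0.965·0.002111·ln(5.557×10^-4) = 0.01527 m³/s
Check: V = 1.22 m/s, Re = 1.96×10^5, f = 0.02377, h_f = 16.4 m ≈ 16.3 m ✓

Q ≈ 15.3 L/s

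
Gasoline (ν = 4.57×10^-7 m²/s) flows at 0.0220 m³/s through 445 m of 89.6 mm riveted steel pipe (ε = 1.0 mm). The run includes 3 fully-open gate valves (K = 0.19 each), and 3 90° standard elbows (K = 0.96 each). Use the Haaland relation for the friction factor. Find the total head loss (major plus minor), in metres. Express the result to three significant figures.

H_L ≈ 124 m

V = 4Q/(πD²) = 3.489 m/s; V²/2g = 0.6205 m
Re = 6.84×10^5, ε/D = 0.0112 → f = 0.03951 (Haaland)
Major: h_f = f(L/D)·V²/2g = 0.03951·4967·0.6205 = 121.8 m
Minor: ΣK = 3.45; h_m = ΣK·V²/2g = 2.141 m
Total H_L = 121.8 + 2.141 = 123.9 m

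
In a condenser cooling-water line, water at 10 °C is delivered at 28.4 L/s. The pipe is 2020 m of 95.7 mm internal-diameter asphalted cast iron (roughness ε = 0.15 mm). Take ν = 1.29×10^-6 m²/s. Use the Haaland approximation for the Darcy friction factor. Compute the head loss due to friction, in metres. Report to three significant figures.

h_f ≈ 380 m

V = 4Q/(πD²) = 4·0.0284/(π·0.0957²) = 3.948 m/s
Re = VD/ν = 3.948·0.0957/1.29×10^-6 = 2.93×10^5 → turbulent
ε/D = 0.15/95.7 = 0.00157
Haaland: f = 0.02266
h_f = f(L/D)V²/(2g) = 0.02266·(2020/0.0957)·3.948²/(2·9.81) = 380.0 m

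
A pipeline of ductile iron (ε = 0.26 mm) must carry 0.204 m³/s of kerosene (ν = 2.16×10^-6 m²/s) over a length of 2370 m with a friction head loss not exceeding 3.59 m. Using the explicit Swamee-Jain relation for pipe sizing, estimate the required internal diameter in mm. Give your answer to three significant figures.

D ≈ 540 mm

Swamee-Jain (Type III): D = 0.66·[ε^1.25·(LQ²/(gh_f))^4.75 + ν·Q^9.4·(L/(gh_f))^5.2]^0.04
LQ²/(gh_f) = 2.801; L/(gh_f) = 67.30
Term 1 = ε^1.25·(…)^4.75 = 0.00440; Term 2 = ν·Q^9.4·(…)^5.2 = 0.00224
D = 0.66·(0.00440 + 0.00224)^0.04 = 0.5400 m = 540 mm
Check: V = 0.891 m/s, Re = 2.23×10^5, f = 0.01866, h_f = 3.31 m ≈ 3.59 m ✓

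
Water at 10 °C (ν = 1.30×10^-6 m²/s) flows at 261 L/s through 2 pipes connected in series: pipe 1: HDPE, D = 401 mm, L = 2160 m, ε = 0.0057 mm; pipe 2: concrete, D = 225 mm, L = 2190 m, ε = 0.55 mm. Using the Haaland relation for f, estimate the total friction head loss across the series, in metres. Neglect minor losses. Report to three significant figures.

Pipe 1: V = 2.067 m/s, Re = 6.37×10^5, ε/D = 1.42×10^-5, f = 0.01271, h_1 = f(L/D)V²/2g = 14.90 m
Pipe 2: V = 6.564 m/s, Re = 1.14×10^6, ε/D = 0.00244, f = 0.02490, h_2 = f(L/D)V²/2g = 532.2 m
Series → Q common, losses add: H = Σh = 547.1 m

H ≈ 547 m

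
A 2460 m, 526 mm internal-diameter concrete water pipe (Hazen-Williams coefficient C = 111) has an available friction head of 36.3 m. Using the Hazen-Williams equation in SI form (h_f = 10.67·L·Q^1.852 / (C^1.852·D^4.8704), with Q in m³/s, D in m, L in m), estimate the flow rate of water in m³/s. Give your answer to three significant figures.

Q ≈ 0.586 m³/s

Rearranging: Q = [h_f·C^1.852·D^4.8704 / (10.67·L)]^(1/1.852)
Q = [36.3·111^1.852·0.526^4.8704 / (10.67·2460)]^0.540 = 0.5858 m³/s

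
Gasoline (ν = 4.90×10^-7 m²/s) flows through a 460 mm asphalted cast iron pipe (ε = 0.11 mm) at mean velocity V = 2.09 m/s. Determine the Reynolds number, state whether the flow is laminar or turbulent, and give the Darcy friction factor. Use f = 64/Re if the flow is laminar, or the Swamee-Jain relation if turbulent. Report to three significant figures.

Re ≈ 1.96×10^6; turbulent; f ≈ 0.0148

Re = VD/ν = 2.090·0.460/4.90×10^-7 = 1.96×10^6
Re > 4000 → turbulent; ε/D = 2.39×10^-4
Swamee-Jain: f = 0.01478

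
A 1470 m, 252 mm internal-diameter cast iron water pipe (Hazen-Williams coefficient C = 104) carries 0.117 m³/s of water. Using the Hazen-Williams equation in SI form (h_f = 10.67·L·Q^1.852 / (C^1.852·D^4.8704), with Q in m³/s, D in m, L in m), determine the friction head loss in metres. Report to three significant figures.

h_f = 10.67·1470·0.117^1.852 / (104^1.852·0.252^4.8704) = 44.63 m

h_f ≈ 44.6 m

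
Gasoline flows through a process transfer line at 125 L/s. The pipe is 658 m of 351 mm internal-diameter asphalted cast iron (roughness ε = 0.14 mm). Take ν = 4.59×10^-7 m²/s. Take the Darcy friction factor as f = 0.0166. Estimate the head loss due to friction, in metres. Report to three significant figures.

h_f ≈ 2.65 m

V = 4Q/(πD²) = 4·0.125/(π·0.351²) = 1.292 m/s
h_f = f(L/D)V²/(2g) = 0.01660·(658/0.351)·1.292²/(2·9.81) = 2.647 m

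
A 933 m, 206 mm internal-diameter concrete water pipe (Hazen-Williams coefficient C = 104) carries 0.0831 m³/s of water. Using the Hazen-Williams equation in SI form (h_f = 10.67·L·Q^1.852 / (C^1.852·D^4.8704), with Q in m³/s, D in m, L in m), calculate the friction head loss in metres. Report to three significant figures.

h_f = 10.67·933·0.0831^1.852 / (104^1.852·0.206^4.8704) = 40.12 m

h_f ≈ 40.1 m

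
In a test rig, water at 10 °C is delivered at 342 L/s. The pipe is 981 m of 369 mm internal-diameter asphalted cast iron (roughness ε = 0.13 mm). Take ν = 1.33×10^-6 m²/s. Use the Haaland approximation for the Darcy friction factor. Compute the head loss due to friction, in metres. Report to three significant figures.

V = 4Q/(πD²) = 4·0.342/(π·0.369²) = 3.198 m/s
Re = VD/ν = 3.198·0.369/1.33×10^-6 = 8.87×10^5 → turbulent
ε/D = 0.13/369 = 3.52×10^-4
Haaland: f = 0.01612
h_f = f(L/D)V²/(2g) = 0.01612·(981/0.369)·3.198²/(2·9.81) = 22.35 m

h_f ≈ 22.3 m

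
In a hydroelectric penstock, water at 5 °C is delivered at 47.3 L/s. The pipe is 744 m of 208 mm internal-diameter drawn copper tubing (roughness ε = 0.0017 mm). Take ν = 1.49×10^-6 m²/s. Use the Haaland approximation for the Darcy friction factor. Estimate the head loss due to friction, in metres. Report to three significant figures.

h_f ≈ 5.52 m

V = 4Q/(πD²) = 4·0.0473/(π·0.208²) = 1.392 m/s
Re = VD/ν = 1.392·0.208/1.49×10^-6 = 1.94×10^5 → turbulent
ε/D = 0.0017/208 = 8.17×10^-6
Haaland: f = 0.01563
h_f = f(L/D)V²/(2g) = 0.01563·(744/0.208)·1.392²/(2·9.81) = 5.523 m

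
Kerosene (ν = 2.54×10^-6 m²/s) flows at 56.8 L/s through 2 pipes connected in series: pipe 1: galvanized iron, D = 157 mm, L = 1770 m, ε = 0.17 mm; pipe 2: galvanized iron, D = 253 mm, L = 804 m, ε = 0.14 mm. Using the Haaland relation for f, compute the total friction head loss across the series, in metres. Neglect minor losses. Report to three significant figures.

H ≈ 110 m

Pipe 1: V = 2.934 m/s, Re = 1.81×10^5, ε/D = 0.00108, f = 0.02135, h_1 = f(L/D)V²/2g = 105.6 m
Pipe 2: V = 1.130 m/s, Re = 1.13×10^5, ε/D = 5.53×10^-4, f = 0.02001, h_2 = f(L/D)V²/2g = 4.136 m
Series → Q common, losses add: H = Σh = 109.7 m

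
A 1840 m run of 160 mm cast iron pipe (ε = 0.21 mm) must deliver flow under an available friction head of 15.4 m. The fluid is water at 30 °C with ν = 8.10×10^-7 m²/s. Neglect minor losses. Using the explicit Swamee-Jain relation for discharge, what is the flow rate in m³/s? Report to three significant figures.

Swamee-Jain (Type II): Q = -0.965·√(gD⁵h_f/L)·ln[ε/(3.7D) + √(3.17ν²L/(gD³h_f))]
√(gD⁵h_f/L) = √(9.81·0.160⁵·15.4/1840) = 0.002934
ε/(3.7D) = 3.55×10^-4; √(3.17ν²L/(gD³h_f)) = 7.86×10^-5
Q = -0.965·0.002934·ln(4.334×10^-4) = 0.02193 m³/s
Check: V = 1.09 m/s, Re = 2.15×10^5, f = 0.02226, h_f = 15.5 m ≈ 15.4 m ✓

Q ≈ 0.0219 m³/s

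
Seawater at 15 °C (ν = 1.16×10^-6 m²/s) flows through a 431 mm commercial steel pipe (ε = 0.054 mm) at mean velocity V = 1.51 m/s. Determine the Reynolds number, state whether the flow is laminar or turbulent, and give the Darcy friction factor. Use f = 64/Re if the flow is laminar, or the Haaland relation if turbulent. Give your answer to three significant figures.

Re ≈ 5.61×10^5; turbulent; f ≈ 0.0144

Re = VD/ν = 1.510·0.431/1.16×10^-6 = 5.61×10^5
Re > 4000 → turbulent; ε/D = 1.25×10^-4
Haaland: f = 0.01437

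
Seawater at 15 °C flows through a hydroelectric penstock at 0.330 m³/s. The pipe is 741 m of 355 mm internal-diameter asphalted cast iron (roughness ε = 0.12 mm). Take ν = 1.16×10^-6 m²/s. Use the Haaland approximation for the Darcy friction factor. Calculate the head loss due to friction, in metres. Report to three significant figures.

V = 4Q/(πD²) = 4·0.330/(π·0.355²) = 3.334 m/s
Re = VD/ν = 3.334·0.355/1.16×10^-6 = 1.02×10^6 → turbulent
ε/D = 0.12/355 = 3.38×10^-4
Haaland: f = 0.01593
h_f = f(L/D)V²/(2g) = 0.01593·(741/0.355)·3.334²/(2·9.81) = 18.83 m

h_f ≈ 18.8 m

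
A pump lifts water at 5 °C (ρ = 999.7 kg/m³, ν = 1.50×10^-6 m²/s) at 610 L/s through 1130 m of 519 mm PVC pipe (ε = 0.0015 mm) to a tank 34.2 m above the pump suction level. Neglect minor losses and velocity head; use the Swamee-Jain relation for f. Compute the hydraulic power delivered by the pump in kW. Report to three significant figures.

P_hyd ≈ 269 kW

V = 4Q/(πD²) = 2.883 m/s; Re = 9.98×10^5; ε/D = 2.89×10^-6; f = 0.01168
h_f = f(L/D)V²/2g = 10.78 m
Total head H = z + h_f = 34.2 + 10.78 = 44.98 m
P_hyd = ρgQH = 999.7·9.81·0.610·44.98 = 269.1 kW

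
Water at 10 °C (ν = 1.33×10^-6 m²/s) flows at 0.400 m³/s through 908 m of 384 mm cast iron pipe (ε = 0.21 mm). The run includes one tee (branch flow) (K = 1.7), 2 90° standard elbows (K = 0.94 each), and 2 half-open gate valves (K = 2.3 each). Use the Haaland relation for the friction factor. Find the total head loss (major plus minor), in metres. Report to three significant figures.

V = 4Q/(πD²) = 3.454 m/s; V²/2g = 0.6080 m
Re = 9.97×10^5, ε/D = 5.47×10^-4 → f = 0.01749 (Haaland)
Major: h_f = f(L/D)·V²/2g = 0.01749·2365·0.6080 = 25.14 m
Minor: ΣK = 8.18; h_m = ΣK·V²/2g = 4.974 m
Total H_L = 25.14 + 4.974 = 30.12 m

H_L ≈ 30.1 m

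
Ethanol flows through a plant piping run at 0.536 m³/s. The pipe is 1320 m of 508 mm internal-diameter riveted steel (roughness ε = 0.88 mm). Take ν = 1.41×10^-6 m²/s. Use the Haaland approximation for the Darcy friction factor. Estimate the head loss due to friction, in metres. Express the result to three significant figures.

V = 4Q/(πD²) = 4·0.536/(π·0.508²) = 2.645 m/s
Re = VD/ν = 2.645·0.508/1.41×10^-6 = 9.53×10^5 → turbulent
ε/D = 0.88/508 = 0.00173
Haaland: f = 0.02278
h_f = f(L/D)V²/(2g) = 0.02278·(1320/0.508)·2.645²/(2·9.81) = 21.10 m

h_f ≈ 21.1 m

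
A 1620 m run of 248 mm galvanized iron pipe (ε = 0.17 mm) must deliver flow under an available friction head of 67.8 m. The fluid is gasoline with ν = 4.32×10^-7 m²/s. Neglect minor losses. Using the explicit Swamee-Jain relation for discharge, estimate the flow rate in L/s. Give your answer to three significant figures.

Q ≈ 162 L/s

Swamee-Jain (Type II): Q = -0.965·√(gD⁵h_f/L)·ln[ε/(3.7D) + √(3.17ν²L/(gD³h_f))]
√(gD⁵h_f/L) = √(9.81·0.248⁵·67.8/1620) = 0.01963
ε/(3.7D) = 1.85×10^-4; √(3.17ν²L/(gD³h_f)) = 9.72×10^-6
Q = -0.965·0.01963·ln(1.950×10^-4) = 0.1618 m³/s
Check: V = 3.35 m/s, Re = 1.92×10^6, f = 0.01823, h_f = 68.1 m ≈ 67.8 m ✓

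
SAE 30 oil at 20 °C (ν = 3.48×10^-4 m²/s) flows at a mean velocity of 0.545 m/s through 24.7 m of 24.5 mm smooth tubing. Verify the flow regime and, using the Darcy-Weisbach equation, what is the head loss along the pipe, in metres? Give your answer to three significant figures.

Re = VD/ν = 0.545·0.02450/3.48×10^-4 = 38.4 → laminar (Re < 2300)
f = 64/Re = 1.668
h_f = f(L/D)V²/(2g) = 1.668·(24.7/0.02450)·0.545²/(2·9.81) = 25.46 m

h_f ≈ 25.5 m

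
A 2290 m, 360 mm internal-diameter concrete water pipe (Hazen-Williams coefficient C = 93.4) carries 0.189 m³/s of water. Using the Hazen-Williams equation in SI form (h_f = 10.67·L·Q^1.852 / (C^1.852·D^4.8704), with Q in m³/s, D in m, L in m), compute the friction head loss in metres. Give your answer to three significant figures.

h_f ≈ 36.3 m

h_f = 10.67·2290·0.189^1.852 / (93.4^1.852·0.360^4.8704) = 36.30 m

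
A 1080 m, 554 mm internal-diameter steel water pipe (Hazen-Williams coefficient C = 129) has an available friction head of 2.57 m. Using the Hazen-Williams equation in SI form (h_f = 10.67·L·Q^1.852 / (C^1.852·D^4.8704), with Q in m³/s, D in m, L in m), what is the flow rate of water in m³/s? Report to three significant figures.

Rearranging: Q = [h_f·C^1.852·D^4.8704 / (10.67·L)]^(1/1.852)
Q = [2.57·129^1.852·0.554^4.8704 / (10.67·1080)]^0.540 = 0.2913 m³/s

Q ≈ 0.291 m³/s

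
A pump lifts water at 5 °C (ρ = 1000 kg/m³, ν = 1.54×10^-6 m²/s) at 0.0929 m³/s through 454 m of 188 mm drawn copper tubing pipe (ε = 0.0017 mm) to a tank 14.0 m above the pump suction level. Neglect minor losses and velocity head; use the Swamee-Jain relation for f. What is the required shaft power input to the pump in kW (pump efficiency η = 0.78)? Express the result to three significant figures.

P_shaft ≈ 38.4 kW

V = 4Q/(πD²) = 3.347 m/s; Re = 4.09×10^5; ε/D = 9.04×10^-6; f = 0.01371
h_f = f(L/D)V²/2g = 18.89 m
Total head H = z + h_f = 14.0 + 18.89 = 32.89 m
P_hyd = ρgQH = 1000·9.81·0.0929·32.89 = 29.98 kW
P_shaft = P_hyd/η = 29.98/0.78 = 38.43 kW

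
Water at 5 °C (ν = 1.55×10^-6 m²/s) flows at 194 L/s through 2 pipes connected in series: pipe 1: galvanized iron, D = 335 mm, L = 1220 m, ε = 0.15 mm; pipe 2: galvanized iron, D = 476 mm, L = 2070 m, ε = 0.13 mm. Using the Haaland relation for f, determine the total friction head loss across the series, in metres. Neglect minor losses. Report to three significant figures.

Pipe 1: V = 2.201 m/s, Re = 4.76×10^5, ε/D = 4.48×10^-4, f = 0.01728, h_1 = f(L/D)V²/2g = 15.54 m
Pipe 2: V = 1.090 m/s, Re = 3.35×10^5, ε/D = 2.73×10^-4, f = 0.01644, h_2 = f(L/D)V²/2g = 4.332 m
Series → Q common, losses add: H = Σh = 19.87 m

H ≈ 19.9 m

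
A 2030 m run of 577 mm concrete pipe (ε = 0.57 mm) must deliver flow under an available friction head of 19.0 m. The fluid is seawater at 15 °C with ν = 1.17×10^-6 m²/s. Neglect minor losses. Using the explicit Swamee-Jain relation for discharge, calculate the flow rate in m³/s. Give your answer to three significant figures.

Swamee-Jain (Type II): Q = -0.965·√(gD⁵h_f/L)·ln[ε/(3.7D) + √(3.17ν²L/(gD³h_f))]
√(gD⁵h_f/L) = √(9.81·0.577⁵·19.0/2030) = 0.07663
ε/(3.7D) = 2.67×10^-4; √(3.17ν²L/(gD³h_f)) = 1.57×10^-5
Q = -0.965·0.07663·ln(2.827×10^-4) = 0.6042 m³/s
Check: V = 2.31 m/s, Re = 1.14×10^6, f = 0.01993, h_f = 19.1 m ≈ 19.0 m ✓

Q ≈ 0.604 m³/s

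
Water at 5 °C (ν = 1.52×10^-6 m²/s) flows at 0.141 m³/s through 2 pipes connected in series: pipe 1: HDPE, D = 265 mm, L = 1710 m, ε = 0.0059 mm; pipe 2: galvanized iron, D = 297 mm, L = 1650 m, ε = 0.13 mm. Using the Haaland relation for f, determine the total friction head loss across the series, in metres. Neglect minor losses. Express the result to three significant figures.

H ≈ 49.6 m

Pipe 1: V = 2.556 m/s, Re = 4.46×10^5, ε/D = 2.23×10^-5, f = 0.01358, h_1 = f(L/D)V²/2g = 29.19 m
Pipe 2: V = 2.035 m/s, Re = 3.98×10^5, ε/D = 4.38×10^-4, f = 0.01738, h_2 = f(L/D)V²/2g = 20.39 m
Series → Q common, losses add: H = Σh = 49.58 m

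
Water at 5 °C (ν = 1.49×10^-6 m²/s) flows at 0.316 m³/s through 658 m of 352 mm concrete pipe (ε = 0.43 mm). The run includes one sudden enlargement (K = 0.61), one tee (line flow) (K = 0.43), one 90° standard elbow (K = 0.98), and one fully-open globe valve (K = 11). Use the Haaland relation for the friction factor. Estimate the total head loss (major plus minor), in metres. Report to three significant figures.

V = 4Q/(πD²) = 3.247 m/s; V²/2g = 0.5374 m
Re = 7.67×10^5, ε/D = 0.00122 → f = 0.02097 (Haaland)
Major: h_f = f(L/D)·V²/2g = 0.02097·1869·0.5374 = 21.07 m
Minor: ΣK = 13.0; h_m = ΣK·V²/2g = 6.997 m
Total H_L = 21.07 + 6.997 = 28.06 m

H_L ≈ 28.1 m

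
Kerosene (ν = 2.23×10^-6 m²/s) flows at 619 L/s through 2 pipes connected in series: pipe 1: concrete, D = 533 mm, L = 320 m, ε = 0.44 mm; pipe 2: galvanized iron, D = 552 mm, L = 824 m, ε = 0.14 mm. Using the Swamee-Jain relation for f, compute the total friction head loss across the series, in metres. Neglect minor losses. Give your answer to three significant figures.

Pipe 1: V = 2.774 m/s, Re = 6.63×10^5, ε/D = 8.26×10^-4, f = 0.01938, h_1 = f(L/D)V²/2g = 4.565 m
Pipe 2: V = 2.587 m/s, Re = 6.40×10^5, ε/D = 2.54×10^-4, f = 0.01572, h_2 = f(L/D)V²/2g = 7.999 m
Series → Q common, losses add: H = Σh = 12.56 m

H ≈ 12.6 m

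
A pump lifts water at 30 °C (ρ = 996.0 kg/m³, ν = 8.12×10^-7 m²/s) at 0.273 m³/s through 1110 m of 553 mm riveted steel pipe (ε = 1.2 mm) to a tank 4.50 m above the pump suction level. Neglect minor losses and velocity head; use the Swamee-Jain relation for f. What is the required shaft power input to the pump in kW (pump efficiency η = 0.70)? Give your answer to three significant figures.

P_shaft ≈ 29.4 kW

V = 4Q/(πD²) = 1.137 m/s; Re = 7.74×10^5; ε/D = 0.00217; f = 0.02425
h_f = f(L/D)V²/2g = 3.205 m
Total head H = z + h_f = 4.50 + 3.205 = 7.705 m
P_hyd = ρgQH = 996.0·9.81·0.273·7.705 = 20.55 kW
P_shaft = P_hyd/η = 20.55/0.70 = 29.36 kW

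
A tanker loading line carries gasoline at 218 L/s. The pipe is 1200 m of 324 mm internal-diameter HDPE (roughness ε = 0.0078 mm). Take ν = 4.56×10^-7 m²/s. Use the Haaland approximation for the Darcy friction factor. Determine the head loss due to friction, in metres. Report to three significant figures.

h_f ≈ 14.7 m

V = 4Q/(πD²) = 4·0.218/(π·0.324²) = 2.644 m/s
Re = VD/ν = 2.644·0.324/4.56×10^-7 = 1.88×10^6 → turbulent
ε/D = 0.0078/324 = 2.41×10^-5
Haaland: f = 0.01113
h_f = f(L/D)V²/(2g) = 0.01113·(1200/0.324)·2.644²/(2·9.81) = 14.69 m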